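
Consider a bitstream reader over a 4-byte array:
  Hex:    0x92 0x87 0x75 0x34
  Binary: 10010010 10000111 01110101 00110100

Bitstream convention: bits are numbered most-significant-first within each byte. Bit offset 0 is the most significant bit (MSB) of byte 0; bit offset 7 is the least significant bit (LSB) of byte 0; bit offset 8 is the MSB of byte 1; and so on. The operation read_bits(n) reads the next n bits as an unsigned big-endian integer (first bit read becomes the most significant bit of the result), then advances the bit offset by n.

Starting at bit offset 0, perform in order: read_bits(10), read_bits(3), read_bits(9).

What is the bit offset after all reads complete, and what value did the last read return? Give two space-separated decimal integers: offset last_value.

Answer: 22 477

Derivation:
Read 1: bits[0:10] width=10 -> value=586 (bin 1001001010); offset now 10 = byte 1 bit 2; 22 bits remain
Read 2: bits[10:13] width=3 -> value=0 (bin 000); offset now 13 = byte 1 bit 5; 19 bits remain
Read 3: bits[13:22] width=9 -> value=477 (bin 111011101); offset now 22 = byte 2 bit 6; 10 bits remain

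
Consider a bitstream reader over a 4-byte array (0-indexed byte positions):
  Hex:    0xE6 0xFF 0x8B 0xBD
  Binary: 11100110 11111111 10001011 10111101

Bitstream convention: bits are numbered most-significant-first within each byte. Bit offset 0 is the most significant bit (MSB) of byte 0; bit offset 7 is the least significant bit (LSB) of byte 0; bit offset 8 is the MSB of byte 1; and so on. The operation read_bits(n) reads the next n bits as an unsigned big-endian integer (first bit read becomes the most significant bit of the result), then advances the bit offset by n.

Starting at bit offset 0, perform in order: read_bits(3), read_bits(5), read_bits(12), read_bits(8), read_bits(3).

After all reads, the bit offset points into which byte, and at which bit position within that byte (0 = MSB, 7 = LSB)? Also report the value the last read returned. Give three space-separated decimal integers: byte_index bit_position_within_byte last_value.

Answer: 3 7 6

Derivation:
Read 1: bits[0:3] width=3 -> value=7 (bin 111); offset now 3 = byte 0 bit 3; 29 bits remain
Read 2: bits[3:8] width=5 -> value=6 (bin 00110); offset now 8 = byte 1 bit 0; 24 bits remain
Read 3: bits[8:20] width=12 -> value=4088 (bin 111111111000); offset now 20 = byte 2 bit 4; 12 bits remain
Read 4: bits[20:28] width=8 -> value=187 (bin 10111011); offset now 28 = byte 3 bit 4; 4 bits remain
Read 5: bits[28:31] width=3 -> value=6 (bin 110); offset now 31 = byte 3 bit 7; 1 bits remain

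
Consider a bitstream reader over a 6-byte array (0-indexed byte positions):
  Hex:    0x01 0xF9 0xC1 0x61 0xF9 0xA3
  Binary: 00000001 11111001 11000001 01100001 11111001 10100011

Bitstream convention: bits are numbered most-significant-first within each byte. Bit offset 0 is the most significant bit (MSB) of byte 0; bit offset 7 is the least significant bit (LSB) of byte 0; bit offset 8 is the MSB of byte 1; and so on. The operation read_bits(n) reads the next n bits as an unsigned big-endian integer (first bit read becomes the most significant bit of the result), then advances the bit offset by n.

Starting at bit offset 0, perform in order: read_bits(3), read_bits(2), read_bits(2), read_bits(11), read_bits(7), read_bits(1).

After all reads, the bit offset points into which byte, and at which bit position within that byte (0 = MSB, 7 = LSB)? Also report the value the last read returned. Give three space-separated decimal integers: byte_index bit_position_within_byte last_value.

Read 1: bits[0:3] width=3 -> value=0 (bin 000); offset now 3 = byte 0 bit 3; 45 bits remain
Read 2: bits[3:5] width=2 -> value=0 (bin 00); offset now 5 = byte 0 bit 5; 43 bits remain
Read 3: bits[5:7] width=2 -> value=0 (bin 00); offset now 7 = byte 0 bit 7; 41 bits remain
Read 4: bits[7:18] width=11 -> value=2023 (bin 11111100111); offset now 18 = byte 2 bit 2; 30 bits remain
Read 5: bits[18:25] width=7 -> value=2 (bin 0000010); offset now 25 = byte 3 bit 1; 23 bits remain
Read 6: bits[25:26] width=1 -> value=1 (bin 1); offset now 26 = byte 3 bit 2; 22 bits remain

Answer: 3 2 1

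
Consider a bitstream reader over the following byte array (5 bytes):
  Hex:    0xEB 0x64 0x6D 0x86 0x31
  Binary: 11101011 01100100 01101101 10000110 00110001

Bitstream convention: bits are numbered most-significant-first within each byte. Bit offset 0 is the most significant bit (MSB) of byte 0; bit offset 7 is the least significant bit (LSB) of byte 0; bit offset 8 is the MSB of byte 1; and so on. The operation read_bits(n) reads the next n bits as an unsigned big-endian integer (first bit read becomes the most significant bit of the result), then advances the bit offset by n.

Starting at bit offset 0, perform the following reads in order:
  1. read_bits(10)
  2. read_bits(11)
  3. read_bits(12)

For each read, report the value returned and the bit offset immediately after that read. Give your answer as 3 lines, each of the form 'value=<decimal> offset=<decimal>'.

Read 1: bits[0:10] width=10 -> value=941 (bin 1110101101); offset now 10 = byte 1 bit 2; 30 bits remain
Read 2: bits[10:21] width=11 -> value=1165 (bin 10010001101); offset now 21 = byte 2 bit 5; 19 bits remain
Read 3: bits[21:33] width=12 -> value=2828 (bin 101100001100); offset now 33 = byte 4 bit 1; 7 bits remain

Answer: value=941 offset=10
value=1165 offset=21
value=2828 offset=33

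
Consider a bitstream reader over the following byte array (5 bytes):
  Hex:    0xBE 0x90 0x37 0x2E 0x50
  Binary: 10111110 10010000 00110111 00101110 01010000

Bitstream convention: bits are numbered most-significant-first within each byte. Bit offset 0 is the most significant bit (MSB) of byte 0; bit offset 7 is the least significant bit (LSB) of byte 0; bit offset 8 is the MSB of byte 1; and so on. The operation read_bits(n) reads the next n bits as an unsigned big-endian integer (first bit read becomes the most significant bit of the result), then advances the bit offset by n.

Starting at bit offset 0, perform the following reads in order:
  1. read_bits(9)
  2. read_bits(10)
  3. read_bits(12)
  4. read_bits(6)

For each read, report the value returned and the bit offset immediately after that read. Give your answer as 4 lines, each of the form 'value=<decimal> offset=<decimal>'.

Read 1: bits[0:9] width=9 -> value=381 (bin 101111101); offset now 9 = byte 1 bit 1; 31 bits remain
Read 2: bits[9:19] width=10 -> value=129 (bin 0010000001); offset now 19 = byte 2 bit 3; 21 bits remain
Read 3: bits[19:31] width=12 -> value=2967 (bin 101110010111); offset now 31 = byte 3 bit 7; 9 bits remain
Read 4: bits[31:37] width=6 -> value=10 (bin 001010); offset now 37 = byte 4 bit 5; 3 bits remain

Answer: value=381 offset=9
value=129 offset=19
value=2967 offset=31
value=10 offset=37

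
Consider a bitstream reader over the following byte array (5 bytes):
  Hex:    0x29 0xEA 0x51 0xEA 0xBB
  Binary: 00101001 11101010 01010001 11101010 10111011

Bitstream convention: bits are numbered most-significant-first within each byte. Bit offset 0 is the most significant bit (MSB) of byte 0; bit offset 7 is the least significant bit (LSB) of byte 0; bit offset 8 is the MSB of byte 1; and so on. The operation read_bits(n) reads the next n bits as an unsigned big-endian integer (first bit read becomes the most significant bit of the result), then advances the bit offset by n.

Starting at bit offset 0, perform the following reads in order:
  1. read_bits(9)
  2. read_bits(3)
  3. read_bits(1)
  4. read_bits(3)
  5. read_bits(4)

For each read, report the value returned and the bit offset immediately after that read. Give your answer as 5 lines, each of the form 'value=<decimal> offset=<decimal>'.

Answer: value=83 offset=9
value=6 offset=12
value=1 offset=13
value=2 offset=16
value=5 offset=20

Derivation:
Read 1: bits[0:9] width=9 -> value=83 (bin 001010011); offset now 9 = byte 1 bit 1; 31 bits remain
Read 2: bits[9:12] width=3 -> value=6 (bin 110); offset now 12 = byte 1 bit 4; 28 bits remain
Read 3: bits[12:13] width=1 -> value=1 (bin 1); offset now 13 = byte 1 bit 5; 27 bits remain
Read 4: bits[13:16] width=3 -> value=2 (bin 010); offset now 16 = byte 2 bit 0; 24 bits remain
Read 5: bits[16:20] width=4 -> value=5 (bin 0101); offset now 20 = byte 2 bit 4; 20 bits remain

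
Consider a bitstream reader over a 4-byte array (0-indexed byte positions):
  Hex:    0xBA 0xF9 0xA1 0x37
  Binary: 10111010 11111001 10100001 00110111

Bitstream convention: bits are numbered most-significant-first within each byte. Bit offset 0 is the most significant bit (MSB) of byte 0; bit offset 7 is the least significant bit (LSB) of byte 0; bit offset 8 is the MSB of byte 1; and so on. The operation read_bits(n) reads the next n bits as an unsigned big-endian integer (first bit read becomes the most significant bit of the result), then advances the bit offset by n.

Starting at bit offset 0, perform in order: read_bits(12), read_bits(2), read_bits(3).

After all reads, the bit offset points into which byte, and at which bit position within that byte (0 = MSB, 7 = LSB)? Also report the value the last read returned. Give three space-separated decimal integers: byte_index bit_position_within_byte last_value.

Answer: 2 1 3

Derivation:
Read 1: bits[0:12] width=12 -> value=2991 (bin 101110101111); offset now 12 = byte 1 bit 4; 20 bits remain
Read 2: bits[12:14] width=2 -> value=2 (bin 10); offset now 14 = byte 1 bit 6; 18 bits remain
Read 3: bits[14:17] width=3 -> value=3 (bin 011); offset now 17 = byte 2 bit 1; 15 bits remain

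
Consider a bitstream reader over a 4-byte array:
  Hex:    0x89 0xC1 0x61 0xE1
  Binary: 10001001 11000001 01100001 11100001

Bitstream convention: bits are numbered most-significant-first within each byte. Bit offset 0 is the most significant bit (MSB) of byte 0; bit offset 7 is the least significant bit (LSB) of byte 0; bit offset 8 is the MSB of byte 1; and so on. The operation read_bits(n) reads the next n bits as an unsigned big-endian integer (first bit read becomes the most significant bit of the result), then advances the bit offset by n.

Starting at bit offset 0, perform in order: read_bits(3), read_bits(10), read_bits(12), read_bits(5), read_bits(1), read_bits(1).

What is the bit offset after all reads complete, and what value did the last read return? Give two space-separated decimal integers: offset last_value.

Answer: 32 1

Derivation:
Read 1: bits[0:3] width=3 -> value=4 (bin 100); offset now 3 = byte 0 bit 3; 29 bits remain
Read 2: bits[3:13] width=10 -> value=312 (bin 0100111000); offset now 13 = byte 1 bit 5; 19 bits remain
Read 3: bits[13:25] width=12 -> value=707 (bin 001011000011); offset now 25 = byte 3 bit 1; 7 bits remain
Read 4: bits[25:30] width=5 -> value=24 (bin 11000); offset now 30 = byte 3 bit 6; 2 bits remain
Read 5: bits[30:31] width=1 -> value=0 (bin 0); offset now 31 = byte 3 bit 7; 1 bits remain
Read 6: bits[31:32] width=1 -> value=1 (bin 1); offset now 32 = byte 4 bit 0; 0 bits remain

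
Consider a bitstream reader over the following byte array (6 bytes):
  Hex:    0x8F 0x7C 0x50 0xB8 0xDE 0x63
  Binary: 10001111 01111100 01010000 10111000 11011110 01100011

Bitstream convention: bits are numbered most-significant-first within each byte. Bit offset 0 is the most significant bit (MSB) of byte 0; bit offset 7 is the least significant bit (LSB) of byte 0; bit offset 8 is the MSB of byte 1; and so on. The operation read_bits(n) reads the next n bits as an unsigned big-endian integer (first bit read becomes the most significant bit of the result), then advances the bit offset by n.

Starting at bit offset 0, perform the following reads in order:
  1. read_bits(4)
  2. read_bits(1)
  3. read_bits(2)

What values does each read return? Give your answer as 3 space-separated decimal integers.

Answer: 8 1 3

Derivation:
Read 1: bits[0:4] width=4 -> value=8 (bin 1000); offset now 4 = byte 0 bit 4; 44 bits remain
Read 2: bits[4:5] width=1 -> value=1 (bin 1); offset now 5 = byte 0 bit 5; 43 bits remain
Read 3: bits[5:7] width=2 -> value=3 (bin 11); offset now 7 = byte 0 bit 7; 41 bits remain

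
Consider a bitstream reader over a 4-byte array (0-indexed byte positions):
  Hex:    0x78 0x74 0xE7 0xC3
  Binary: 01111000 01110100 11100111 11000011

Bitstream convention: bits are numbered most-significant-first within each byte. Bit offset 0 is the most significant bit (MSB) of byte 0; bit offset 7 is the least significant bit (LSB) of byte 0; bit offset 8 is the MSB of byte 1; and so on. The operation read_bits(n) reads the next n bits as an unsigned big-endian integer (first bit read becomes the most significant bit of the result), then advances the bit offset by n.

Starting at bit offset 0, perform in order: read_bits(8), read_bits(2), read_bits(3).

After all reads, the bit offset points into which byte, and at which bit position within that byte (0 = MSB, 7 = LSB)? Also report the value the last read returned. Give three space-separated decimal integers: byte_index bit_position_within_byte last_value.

Read 1: bits[0:8] width=8 -> value=120 (bin 01111000); offset now 8 = byte 1 bit 0; 24 bits remain
Read 2: bits[8:10] width=2 -> value=1 (bin 01); offset now 10 = byte 1 bit 2; 22 bits remain
Read 3: bits[10:13] width=3 -> value=6 (bin 110); offset now 13 = byte 1 bit 5; 19 bits remain

Answer: 1 5 6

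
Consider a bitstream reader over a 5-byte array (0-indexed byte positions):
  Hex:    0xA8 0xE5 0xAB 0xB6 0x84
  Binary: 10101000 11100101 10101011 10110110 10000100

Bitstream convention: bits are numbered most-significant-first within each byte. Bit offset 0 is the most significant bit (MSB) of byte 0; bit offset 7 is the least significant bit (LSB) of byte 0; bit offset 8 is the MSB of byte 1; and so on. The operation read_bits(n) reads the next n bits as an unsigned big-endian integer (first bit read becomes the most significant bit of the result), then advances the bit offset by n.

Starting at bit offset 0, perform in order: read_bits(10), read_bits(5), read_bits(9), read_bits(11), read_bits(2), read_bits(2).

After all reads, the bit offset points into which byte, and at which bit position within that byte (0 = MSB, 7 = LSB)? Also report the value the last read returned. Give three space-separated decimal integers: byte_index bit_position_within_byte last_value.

Answer: 4 7 2

Derivation:
Read 1: bits[0:10] width=10 -> value=675 (bin 1010100011); offset now 10 = byte 1 bit 2; 30 bits remain
Read 2: bits[10:15] width=5 -> value=18 (bin 10010); offset now 15 = byte 1 bit 7; 25 bits remain
Read 3: bits[15:24] width=9 -> value=427 (bin 110101011); offset now 24 = byte 3 bit 0; 16 bits remain
Read 4: bits[24:35] width=11 -> value=1460 (bin 10110110100); offset now 35 = byte 4 bit 3; 5 bits remain
Read 5: bits[35:37] width=2 -> value=0 (bin 00); offset now 37 = byte 4 bit 5; 3 bits remain
Read 6: bits[37:39] width=2 -> value=2 (bin 10); offset now 39 = byte 4 bit 7; 1 bits remain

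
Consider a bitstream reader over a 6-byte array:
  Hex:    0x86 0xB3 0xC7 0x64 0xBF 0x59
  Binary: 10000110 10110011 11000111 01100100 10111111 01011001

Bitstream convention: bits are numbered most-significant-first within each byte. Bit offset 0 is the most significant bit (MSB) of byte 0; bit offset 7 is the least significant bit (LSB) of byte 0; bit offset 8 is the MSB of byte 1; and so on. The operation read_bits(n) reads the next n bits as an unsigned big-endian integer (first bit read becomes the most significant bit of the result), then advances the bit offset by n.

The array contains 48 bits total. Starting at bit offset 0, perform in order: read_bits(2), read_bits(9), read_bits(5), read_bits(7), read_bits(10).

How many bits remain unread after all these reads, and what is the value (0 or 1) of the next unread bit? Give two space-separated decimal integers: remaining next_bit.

Read 1: bits[0:2] width=2 -> value=2 (bin 10); offset now 2 = byte 0 bit 2; 46 bits remain
Read 2: bits[2:11] width=9 -> value=53 (bin 000110101); offset now 11 = byte 1 bit 3; 37 bits remain
Read 3: bits[11:16] width=5 -> value=19 (bin 10011); offset now 16 = byte 2 bit 0; 32 bits remain
Read 4: bits[16:23] width=7 -> value=99 (bin 1100011); offset now 23 = byte 2 bit 7; 25 bits remain
Read 5: bits[23:33] width=10 -> value=713 (bin 1011001001); offset now 33 = byte 4 bit 1; 15 bits remain

Answer: 15 0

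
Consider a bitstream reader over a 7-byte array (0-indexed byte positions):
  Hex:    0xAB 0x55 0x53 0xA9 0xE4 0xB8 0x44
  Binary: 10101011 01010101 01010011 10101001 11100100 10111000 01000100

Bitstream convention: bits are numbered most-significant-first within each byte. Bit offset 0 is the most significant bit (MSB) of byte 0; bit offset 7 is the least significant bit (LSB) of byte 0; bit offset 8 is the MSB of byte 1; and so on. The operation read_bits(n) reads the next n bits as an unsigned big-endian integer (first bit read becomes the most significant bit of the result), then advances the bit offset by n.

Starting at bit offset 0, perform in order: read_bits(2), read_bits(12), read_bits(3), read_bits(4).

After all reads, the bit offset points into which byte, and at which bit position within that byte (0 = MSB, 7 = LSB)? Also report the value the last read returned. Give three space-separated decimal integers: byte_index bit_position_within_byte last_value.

Read 1: bits[0:2] width=2 -> value=2 (bin 10); offset now 2 = byte 0 bit 2; 54 bits remain
Read 2: bits[2:14] width=12 -> value=2773 (bin 101011010101); offset now 14 = byte 1 bit 6; 42 bits remain
Read 3: bits[14:17] width=3 -> value=2 (bin 010); offset now 17 = byte 2 bit 1; 39 bits remain
Read 4: bits[17:21] width=4 -> value=10 (bin 1010); offset now 21 = byte 2 bit 5; 35 bits remain

Answer: 2 5 10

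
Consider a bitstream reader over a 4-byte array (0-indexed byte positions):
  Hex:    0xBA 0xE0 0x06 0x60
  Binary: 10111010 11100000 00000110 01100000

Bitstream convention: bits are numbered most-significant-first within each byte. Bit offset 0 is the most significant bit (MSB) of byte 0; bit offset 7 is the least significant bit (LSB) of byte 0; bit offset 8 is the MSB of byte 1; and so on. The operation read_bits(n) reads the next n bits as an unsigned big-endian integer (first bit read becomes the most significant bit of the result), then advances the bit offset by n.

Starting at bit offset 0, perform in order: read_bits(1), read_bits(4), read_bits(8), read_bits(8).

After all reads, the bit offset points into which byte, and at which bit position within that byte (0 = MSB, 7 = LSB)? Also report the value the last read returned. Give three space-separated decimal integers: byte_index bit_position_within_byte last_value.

Read 1: bits[0:1] width=1 -> value=1 (bin 1); offset now 1 = byte 0 bit 1; 31 bits remain
Read 2: bits[1:5] width=4 -> value=7 (bin 0111); offset now 5 = byte 0 bit 5; 27 bits remain
Read 3: bits[5:13] width=8 -> value=92 (bin 01011100); offset now 13 = byte 1 bit 5; 19 bits remain
Read 4: bits[13:21] width=8 -> value=0 (bin 00000000); offset now 21 = byte 2 bit 5; 11 bits remain

Answer: 2 5 0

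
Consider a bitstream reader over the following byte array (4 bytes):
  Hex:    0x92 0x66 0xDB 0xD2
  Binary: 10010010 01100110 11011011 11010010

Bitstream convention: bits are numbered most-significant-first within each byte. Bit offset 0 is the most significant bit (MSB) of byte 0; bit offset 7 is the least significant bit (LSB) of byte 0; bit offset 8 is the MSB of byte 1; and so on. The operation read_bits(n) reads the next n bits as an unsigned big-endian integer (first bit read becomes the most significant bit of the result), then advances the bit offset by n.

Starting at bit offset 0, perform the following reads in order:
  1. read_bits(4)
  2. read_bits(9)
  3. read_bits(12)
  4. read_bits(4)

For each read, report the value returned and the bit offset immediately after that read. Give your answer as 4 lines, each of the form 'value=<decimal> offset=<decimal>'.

Answer: value=9 offset=4
value=76 offset=13
value=3511 offset=25
value=10 offset=29

Derivation:
Read 1: bits[0:4] width=4 -> value=9 (bin 1001); offset now 4 = byte 0 bit 4; 28 bits remain
Read 2: bits[4:13] width=9 -> value=76 (bin 001001100); offset now 13 = byte 1 bit 5; 19 bits remain
Read 3: bits[13:25] width=12 -> value=3511 (bin 110110110111); offset now 25 = byte 3 bit 1; 7 bits remain
Read 4: bits[25:29] width=4 -> value=10 (bin 1010); offset now 29 = byte 3 bit 5; 3 bits remain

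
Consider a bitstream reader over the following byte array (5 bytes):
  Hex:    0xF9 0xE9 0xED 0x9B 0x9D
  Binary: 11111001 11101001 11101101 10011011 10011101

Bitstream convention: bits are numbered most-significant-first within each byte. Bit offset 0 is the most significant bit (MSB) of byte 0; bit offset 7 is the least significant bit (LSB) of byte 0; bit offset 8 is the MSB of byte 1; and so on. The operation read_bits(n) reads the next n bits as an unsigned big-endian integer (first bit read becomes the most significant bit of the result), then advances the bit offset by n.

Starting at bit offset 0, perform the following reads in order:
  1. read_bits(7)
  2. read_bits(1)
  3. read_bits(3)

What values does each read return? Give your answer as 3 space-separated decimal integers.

Read 1: bits[0:7] width=7 -> value=124 (bin 1111100); offset now 7 = byte 0 bit 7; 33 bits remain
Read 2: bits[7:8] width=1 -> value=1 (bin 1); offset now 8 = byte 1 bit 0; 32 bits remain
Read 3: bits[8:11] width=3 -> value=7 (bin 111); offset now 11 = byte 1 bit 3; 29 bits remain

Answer: 124 1 7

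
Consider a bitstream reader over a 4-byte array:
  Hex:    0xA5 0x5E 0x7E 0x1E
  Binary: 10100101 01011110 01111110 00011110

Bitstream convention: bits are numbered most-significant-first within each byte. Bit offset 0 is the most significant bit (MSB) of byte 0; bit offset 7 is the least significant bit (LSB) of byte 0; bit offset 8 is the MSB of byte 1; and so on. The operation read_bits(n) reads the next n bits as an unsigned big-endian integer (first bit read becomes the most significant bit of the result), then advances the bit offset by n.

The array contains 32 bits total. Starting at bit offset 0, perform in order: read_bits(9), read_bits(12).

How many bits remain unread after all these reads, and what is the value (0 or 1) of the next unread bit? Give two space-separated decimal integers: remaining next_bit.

Read 1: bits[0:9] width=9 -> value=330 (bin 101001010); offset now 9 = byte 1 bit 1; 23 bits remain
Read 2: bits[9:21] width=12 -> value=3023 (bin 101111001111); offset now 21 = byte 2 bit 5; 11 bits remain

Answer: 11 1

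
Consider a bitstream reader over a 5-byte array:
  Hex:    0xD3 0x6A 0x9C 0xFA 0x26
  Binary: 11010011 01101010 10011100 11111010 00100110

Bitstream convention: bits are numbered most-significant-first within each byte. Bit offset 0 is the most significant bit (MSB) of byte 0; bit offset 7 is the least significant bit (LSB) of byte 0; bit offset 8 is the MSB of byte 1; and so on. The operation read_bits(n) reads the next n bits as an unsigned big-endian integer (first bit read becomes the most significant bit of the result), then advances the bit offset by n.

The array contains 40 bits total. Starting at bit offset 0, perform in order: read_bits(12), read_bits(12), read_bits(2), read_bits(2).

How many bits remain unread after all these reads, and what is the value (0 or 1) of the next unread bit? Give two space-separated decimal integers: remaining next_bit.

Read 1: bits[0:12] width=12 -> value=3382 (bin 110100110110); offset now 12 = byte 1 bit 4; 28 bits remain
Read 2: bits[12:24] width=12 -> value=2716 (bin 101010011100); offset now 24 = byte 3 bit 0; 16 bits remain
Read 3: bits[24:26] width=2 -> value=3 (bin 11); offset now 26 = byte 3 bit 2; 14 bits remain
Read 4: bits[26:28] width=2 -> value=3 (bin 11); offset now 28 = byte 3 bit 4; 12 bits remain

Answer: 12 1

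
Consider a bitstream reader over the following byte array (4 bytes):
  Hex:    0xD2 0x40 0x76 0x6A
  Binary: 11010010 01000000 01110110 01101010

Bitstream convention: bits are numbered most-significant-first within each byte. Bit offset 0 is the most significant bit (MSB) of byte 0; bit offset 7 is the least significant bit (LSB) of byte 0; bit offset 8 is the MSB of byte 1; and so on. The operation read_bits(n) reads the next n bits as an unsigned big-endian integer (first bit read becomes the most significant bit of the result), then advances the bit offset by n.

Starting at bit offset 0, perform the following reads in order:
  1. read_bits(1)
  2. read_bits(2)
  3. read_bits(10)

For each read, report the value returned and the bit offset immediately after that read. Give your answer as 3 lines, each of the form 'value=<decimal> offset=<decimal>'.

Read 1: bits[0:1] width=1 -> value=1 (bin 1); offset now 1 = byte 0 bit 1; 31 bits remain
Read 2: bits[1:3] width=2 -> value=2 (bin 10); offset now 3 = byte 0 bit 3; 29 bits remain
Read 3: bits[3:13] width=10 -> value=584 (bin 1001001000); offset now 13 = byte 1 bit 5; 19 bits remain

Answer: value=1 offset=1
value=2 offset=3
value=584 offset=13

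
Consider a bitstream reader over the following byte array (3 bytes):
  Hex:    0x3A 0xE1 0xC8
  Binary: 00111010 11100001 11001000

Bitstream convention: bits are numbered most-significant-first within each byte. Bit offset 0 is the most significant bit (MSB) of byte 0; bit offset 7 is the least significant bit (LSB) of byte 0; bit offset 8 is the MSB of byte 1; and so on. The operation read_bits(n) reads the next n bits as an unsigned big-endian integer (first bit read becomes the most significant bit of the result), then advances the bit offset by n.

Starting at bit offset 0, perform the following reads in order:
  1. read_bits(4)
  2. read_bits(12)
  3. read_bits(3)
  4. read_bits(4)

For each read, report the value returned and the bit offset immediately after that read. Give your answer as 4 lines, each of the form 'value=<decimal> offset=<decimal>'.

Read 1: bits[0:4] width=4 -> value=3 (bin 0011); offset now 4 = byte 0 bit 4; 20 bits remain
Read 2: bits[4:16] width=12 -> value=2785 (bin 101011100001); offset now 16 = byte 2 bit 0; 8 bits remain
Read 3: bits[16:19] width=3 -> value=6 (bin 110); offset now 19 = byte 2 bit 3; 5 bits remain
Read 4: bits[19:23] width=4 -> value=4 (bin 0100); offset now 23 = byte 2 bit 7; 1 bits remain

Answer: value=3 offset=4
value=2785 offset=16
value=6 offset=19
value=4 offset=23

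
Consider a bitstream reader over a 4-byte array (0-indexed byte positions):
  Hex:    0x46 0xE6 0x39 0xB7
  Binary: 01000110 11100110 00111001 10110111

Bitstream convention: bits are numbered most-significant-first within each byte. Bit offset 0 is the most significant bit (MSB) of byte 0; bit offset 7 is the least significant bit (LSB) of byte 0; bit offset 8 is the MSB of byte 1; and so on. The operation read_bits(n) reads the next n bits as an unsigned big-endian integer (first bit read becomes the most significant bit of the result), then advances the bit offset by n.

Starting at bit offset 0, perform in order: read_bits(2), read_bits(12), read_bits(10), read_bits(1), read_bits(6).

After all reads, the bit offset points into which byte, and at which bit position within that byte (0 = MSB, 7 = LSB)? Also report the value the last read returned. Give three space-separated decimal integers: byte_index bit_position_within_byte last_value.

Read 1: bits[0:2] width=2 -> value=1 (bin 01); offset now 2 = byte 0 bit 2; 30 bits remain
Read 2: bits[2:14] width=12 -> value=441 (bin 000110111001); offset now 14 = byte 1 bit 6; 18 bits remain
Read 3: bits[14:24] width=10 -> value=569 (bin 1000111001); offset now 24 = byte 3 bit 0; 8 bits remain
Read 4: bits[24:25] width=1 -> value=1 (bin 1); offset now 25 = byte 3 bit 1; 7 bits remain
Read 5: bits[25:31] width=6 -> value=27 (bin 011011); offset now 31 = byte 3 bit 7; 1 bits remain

Answer: 3 7 27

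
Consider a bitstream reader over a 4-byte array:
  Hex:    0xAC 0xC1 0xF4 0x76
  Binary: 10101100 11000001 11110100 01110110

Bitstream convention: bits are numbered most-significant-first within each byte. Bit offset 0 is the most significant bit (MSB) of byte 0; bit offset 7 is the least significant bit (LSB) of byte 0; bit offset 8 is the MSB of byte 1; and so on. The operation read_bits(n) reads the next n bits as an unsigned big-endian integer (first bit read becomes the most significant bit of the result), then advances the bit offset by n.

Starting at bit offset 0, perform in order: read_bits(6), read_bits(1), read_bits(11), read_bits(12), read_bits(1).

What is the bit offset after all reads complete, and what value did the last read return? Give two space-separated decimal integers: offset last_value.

Answer: 31 1

Derivation:
Read 1: bits[0:6] width=6 -> value=43 (bin 101011); offset now 6 = byte 0 bit 6; 26 bits remain
Read 2: bits[6:7] width=1 -> value=0 (bin 0); offset now 7 = byte 0 bit 7; 25 bits remain
Read 3: bits[7:18] width=11 -> value=775 (bin 01100000111); offset now 18 = byte 2 bit 2; 14 bits remain
Read 4: bits[18:30] width=12 -> value=3357 (bin 110100011101); offset now 30 = byte 3 bit 6; 2 bits remain
Read 5: bits[30:31] width=1 -> value=1 (bin 1); offset now 31 = byte 3 bit 7; 1 bits remain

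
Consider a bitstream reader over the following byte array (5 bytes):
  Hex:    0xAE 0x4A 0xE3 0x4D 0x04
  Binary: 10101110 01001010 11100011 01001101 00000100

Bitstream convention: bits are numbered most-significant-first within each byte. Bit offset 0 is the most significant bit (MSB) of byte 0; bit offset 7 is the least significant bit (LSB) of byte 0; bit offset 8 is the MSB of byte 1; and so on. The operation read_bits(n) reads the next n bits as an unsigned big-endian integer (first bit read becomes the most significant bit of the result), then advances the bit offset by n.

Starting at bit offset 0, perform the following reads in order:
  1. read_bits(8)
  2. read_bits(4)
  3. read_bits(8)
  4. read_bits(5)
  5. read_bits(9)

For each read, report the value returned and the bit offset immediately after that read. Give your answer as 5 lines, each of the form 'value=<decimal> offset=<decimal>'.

Read 1: bits[0:8] width=8 -> value=174 (bin 10101110); offset now 8 = byte 1 bit 0; 32 bits remain
Read 2: bits[8:12] width=4 -> value=4 (bin 0100); offset now 12 = byte 1 bit 4; 28 bits remain
Read 3: bits[12:20] width=8 -> value=174 (bin 10101110); offset now 20 = byte 2 bit 4; 20 bits remain
Read 4: bits[20:25] width=5 -> value=6 (bin 00110); offset now 25 = byte 3 bit 1; 15 bits remain
Read 5: bits[25:34] width=9 -> value=308 (bin 100110100); offset now 34 = byte 4 bit 2; 6 bits remain

Answer: value=174 offset=8
value=4 offset=12
value=174 offset=20
value=6 offset=25
value=308 offset=34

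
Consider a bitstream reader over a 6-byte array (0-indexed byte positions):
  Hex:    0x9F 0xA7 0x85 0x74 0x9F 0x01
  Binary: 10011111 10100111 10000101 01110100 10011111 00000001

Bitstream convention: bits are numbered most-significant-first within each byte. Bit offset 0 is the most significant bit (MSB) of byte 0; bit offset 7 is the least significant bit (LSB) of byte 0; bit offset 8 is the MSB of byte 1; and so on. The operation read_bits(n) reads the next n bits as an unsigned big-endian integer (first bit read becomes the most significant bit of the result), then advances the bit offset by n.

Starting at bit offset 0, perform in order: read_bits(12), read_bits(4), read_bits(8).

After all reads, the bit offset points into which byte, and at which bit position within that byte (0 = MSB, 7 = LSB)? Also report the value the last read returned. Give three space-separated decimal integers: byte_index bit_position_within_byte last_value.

Read 1: bits[0:12] width=12 -> value=2554 (bin 100111111010); offset now 12 = byte 1 bit 4; 36 bits remain
Read 2: bits[12:16] width=4 -> value=7 (bin 0111); offset now 16 = byte 2 bit 0; 32 bits remain
Read 3: bits[16:24] width=8 -> value=133 (bin 10000101); offset now 24 = byte 3 bit 0; 24 bits remain

Answer: 3 0 133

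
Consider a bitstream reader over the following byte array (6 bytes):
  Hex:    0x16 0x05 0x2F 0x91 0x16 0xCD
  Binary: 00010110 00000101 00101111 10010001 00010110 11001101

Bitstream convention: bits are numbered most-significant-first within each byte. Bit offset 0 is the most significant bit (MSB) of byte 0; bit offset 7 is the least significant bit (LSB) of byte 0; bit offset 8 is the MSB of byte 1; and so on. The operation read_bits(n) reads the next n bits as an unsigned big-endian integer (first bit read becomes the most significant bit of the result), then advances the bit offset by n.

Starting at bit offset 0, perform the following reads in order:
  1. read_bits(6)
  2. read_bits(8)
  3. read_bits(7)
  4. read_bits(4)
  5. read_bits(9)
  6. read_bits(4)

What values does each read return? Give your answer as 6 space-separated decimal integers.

Read 1: bits[0:6] width=6 -> value=5 (bin 000101); offset now 6 = byte 0 bit 6; 42 bits remain
Read 2: bits[6:14] width=8 -> value=129 (bin 10000001); offset now 14 = byte 1 bit 6; 34 bits remain
Read 3: bits[14:21] width=7 -> value=37 (bin 0100101); offset now 21 = byte 2 bit 5; 27 bits remain
Read 4: bits[21:25] width=4 -> value=15 (bin 1111); offset now 25 = byte 3 bit 1; 23 bits remain
Read 5: bits[25:34] width=9 -> value=68 (bin 001000100); offset now 34 = byte 4 bit 2; 14 bits remain
Read 6: bits[34:38] width=4 -> value=5 (bin 0101); offset now 38 = byte 4 bit 6; 10 bits remain

Answer: 5 129 37 15 68 5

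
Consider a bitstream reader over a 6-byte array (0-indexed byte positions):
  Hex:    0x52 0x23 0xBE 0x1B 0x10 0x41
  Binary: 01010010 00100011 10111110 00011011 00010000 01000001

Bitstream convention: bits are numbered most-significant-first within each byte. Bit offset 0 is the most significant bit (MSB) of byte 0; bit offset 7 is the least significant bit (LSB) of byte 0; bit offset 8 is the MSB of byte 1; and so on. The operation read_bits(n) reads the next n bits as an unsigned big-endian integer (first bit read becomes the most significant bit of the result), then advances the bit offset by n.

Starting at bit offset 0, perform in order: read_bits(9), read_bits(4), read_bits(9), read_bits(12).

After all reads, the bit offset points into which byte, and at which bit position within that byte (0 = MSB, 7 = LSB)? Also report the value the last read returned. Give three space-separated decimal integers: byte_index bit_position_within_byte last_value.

Answer: 4 2 2156

Derivation:
Read 1: bits[0:9] width=9 -> value=164 (bin 010100100); offset now 9 = byte 1 bit 1; 39 bits remain
Read 2: bits[9:13] width=4 -> value=4 (bin 0100); offset now 13 = byte 1 bit 5; 35 bits remain
Read 3: bits[13:22] width=9 -> value=239 (bin 011101111); offset now 22 = byte 2 bit 6; 26 bits remain
Read 4: bits[22:34] width=12 -> value=2156 (bin 100001101100); offset now 34 = byte 4 bit 2; 14 bits remain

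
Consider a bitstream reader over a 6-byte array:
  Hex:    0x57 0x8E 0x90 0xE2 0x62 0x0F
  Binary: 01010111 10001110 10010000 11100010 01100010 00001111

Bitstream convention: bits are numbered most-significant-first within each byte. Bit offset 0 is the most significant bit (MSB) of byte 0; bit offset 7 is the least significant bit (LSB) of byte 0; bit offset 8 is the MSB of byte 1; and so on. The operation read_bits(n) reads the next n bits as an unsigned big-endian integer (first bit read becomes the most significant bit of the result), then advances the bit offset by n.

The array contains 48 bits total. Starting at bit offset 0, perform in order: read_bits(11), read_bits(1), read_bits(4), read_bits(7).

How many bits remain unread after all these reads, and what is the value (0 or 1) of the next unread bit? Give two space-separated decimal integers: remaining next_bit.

Answer: 25 0

Derivation:
Read 1: bits[0:11] width=11 -> value=700 (bin 01010111100); offset now 11 = byte 1 bit 3; 37 bits remain
Read 2: bits[11:12] width=1 -> value=0 (bin 0); offset now 12 = byte 1 bit 4; 36 bits remain
Read 3: bits[12:16] width=4 -> value=14 (bin 1110); offset now 16 = byte 2 bit 0; 32 bits remain
Read 4: bits[16:23] width=7 -> value=72 (bin 1001000); offset now 23 = byte 2 bit 7; 25 bits remain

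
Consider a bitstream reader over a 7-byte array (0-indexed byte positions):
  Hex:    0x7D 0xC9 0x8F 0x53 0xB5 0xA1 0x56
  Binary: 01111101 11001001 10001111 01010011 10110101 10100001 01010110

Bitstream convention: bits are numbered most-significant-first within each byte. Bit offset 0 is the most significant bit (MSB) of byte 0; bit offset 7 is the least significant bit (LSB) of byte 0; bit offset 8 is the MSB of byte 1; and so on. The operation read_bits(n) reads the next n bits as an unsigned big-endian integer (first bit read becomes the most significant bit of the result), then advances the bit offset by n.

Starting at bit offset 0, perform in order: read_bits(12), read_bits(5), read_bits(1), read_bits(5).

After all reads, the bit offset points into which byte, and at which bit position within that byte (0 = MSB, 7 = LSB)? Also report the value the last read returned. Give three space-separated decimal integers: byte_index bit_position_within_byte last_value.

Read 1: bits[0:12] width=12 -> value=2012 (bin 011111011100); offset now 12 = byte 1 bit 4; 44 bits remain
Read 2: bits[12:17] width=5 -> value=19 (bin 10011); offset now 17 = byte 2 bit 1; 39 bits remain
Read 3: bits[17:18] width=1 -> value=0 (bin 0); offset now 18 = byte 2 bit 2; 38 bits remain
Read 4: bits[18:23] width=5 -> value=7 (bin 00111); offset now 23 = byte 2 bit 7; 33 bits remain

Answer: 2 7 7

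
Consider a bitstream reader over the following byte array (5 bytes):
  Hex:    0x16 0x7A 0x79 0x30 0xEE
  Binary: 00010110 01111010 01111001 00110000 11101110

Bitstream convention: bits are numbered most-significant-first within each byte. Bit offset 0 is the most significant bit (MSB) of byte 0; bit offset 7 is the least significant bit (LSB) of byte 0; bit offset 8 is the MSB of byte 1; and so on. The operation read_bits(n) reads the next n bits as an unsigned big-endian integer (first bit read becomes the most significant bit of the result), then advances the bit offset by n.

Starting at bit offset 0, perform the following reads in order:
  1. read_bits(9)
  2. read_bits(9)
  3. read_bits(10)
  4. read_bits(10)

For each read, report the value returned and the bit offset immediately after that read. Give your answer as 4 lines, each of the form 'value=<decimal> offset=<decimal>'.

Answer: value=44 offset=9
value=489 offset=18
value=915 offset=28
value=59 offset=38

Derivation:
Read 1: bits[0:9] width=9 -> value=44 (bin 000101100); offset now 9 = byte 1 bit 1; 31 bits remain
Read 2: bits[9:18] width=9 -> value=489 (bin 111101001); offset now 18 = byte 2 bit 2; 22 bits remain
Read 3: bits[18:28] width=10 -> value=915 (bin 1110010011); offset now 28 = byte 3 bit 4; 12 bits remain
Read 4: bits[28:38] width=10 -> value=59 (bin 0000111011); offset now 38 = byte 4 bit 6; 2 bits remain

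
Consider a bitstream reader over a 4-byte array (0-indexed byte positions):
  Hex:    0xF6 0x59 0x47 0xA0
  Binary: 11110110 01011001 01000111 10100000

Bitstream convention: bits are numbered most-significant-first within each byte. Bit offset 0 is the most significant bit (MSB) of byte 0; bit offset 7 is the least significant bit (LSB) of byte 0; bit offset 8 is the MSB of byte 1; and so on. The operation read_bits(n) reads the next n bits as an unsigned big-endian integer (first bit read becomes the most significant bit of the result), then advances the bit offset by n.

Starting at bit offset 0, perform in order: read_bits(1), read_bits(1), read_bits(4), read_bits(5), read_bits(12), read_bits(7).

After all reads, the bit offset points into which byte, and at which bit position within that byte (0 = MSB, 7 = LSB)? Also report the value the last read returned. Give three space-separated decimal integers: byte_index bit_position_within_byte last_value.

Answer: 3 6 104

Derivation:
Read 1: bits[0:1] width=1 -> value=1 (bin 1); offset now 1 = byte 0 bit 1; 31 bits remain
Read 2: bits[1:2] width=1 -> value=1 (bin 1); offset now 2 = byte 0 bit 2; 30 bits remain
Read 3: bits[2:6] width=4 -> value=13 (bin 1101); offset now 6 = byte 0 bit 6; 26 bits remain
Read 4: bits[6:11] width=5 -> value=18 (bin 10010); offset now 11 = byte 1 bit 3; 21 bits remain
Read 5: bits[11:23] width=12 -> value=3235 (bin 110010100011); offset now 23 = byte 2 bit 7; 9 bits remain
Read 6: bits[23:30] width=7 -> value=104 (bin 1101000); offset now 30 = byte 3 bit 6; 2 bits remain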